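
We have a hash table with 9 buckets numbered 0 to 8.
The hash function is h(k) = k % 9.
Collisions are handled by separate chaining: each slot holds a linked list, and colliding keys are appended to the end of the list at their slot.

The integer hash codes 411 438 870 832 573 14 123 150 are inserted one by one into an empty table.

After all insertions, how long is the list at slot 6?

6

411 → bucket 6
438 → bucket 6 (collision)
870 → bucket 6 (collision)
832 → bucket 4
573 → bucket 6 (collision)
14 → bucket 5
123 → bucket 6 (collision)
150 → bucket 6 (collision)
Final buckets:
0: .
1: .
2: .
3: .
4: 832
5: 14
6: 411 -> 438 -> 870 -> 573 -> 123 -> 150
7: .
8: .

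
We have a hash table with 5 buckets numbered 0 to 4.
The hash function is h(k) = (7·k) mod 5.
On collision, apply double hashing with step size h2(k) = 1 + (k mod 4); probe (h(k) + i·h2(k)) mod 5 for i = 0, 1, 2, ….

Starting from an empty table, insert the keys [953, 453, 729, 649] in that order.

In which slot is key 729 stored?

0

953 hashes to 1; slot 1 is free => place at 1.
453 hashes to 1, h2=2; 1 taken => place at 3.
729 hashes to 3, h2=2; 3 taken => place at 0.
649 hashes to 3, h2=2; 3,0 taken => place at 2.
Table: [729, 953, 649, 453, .]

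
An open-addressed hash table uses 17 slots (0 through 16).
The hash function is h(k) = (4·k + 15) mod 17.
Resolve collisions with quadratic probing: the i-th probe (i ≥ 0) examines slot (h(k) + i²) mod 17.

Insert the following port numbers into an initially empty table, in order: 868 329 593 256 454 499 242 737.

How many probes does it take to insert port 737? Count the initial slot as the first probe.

868 hashes to 2; slot 2 is free → place at 2.
329 hashes to 5; slot 5 is free → place at 5.
593 hashes to 7; slot 7 is free → place at 7.
256 hashes to 2; 2 taken → place at 3.
454 hashes to 12; slot 12 is free → place at 12.
499 hashes to 5; 5 taken → place at 6.
242 hashes to 14; slot 14 is free → place at 14.
737 hashes to 5; 5,6 taken → place at 9.
Table: [—, —, 868, 256, —, 329, 499, 593, —, 737, —, —, 454, —, 242, —, —]

3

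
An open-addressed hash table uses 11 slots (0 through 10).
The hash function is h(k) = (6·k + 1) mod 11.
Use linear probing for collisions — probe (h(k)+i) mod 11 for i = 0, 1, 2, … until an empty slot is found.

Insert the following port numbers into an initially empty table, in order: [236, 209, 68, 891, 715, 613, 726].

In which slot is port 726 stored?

6

Insert 236: h=9, slot 9 empty → index 9.
Insert 209: h=1, slot 1 empty → index 1.
Insert 68: h=2, slot 2 empty → index 2.
Insert 891: h=1, slots 1,2 occupied → index 3.
Insert 715: h=1, slots 1,2,3 occupied → index 4.
Insert 613: h=5, slot 5 empty → index 5.
Insert 726: h=1, slots 1,2,3,4,5 occupied → index 6.
Table: [_, 209, 68, 891, 715, 613, 726, _, _, 236, _]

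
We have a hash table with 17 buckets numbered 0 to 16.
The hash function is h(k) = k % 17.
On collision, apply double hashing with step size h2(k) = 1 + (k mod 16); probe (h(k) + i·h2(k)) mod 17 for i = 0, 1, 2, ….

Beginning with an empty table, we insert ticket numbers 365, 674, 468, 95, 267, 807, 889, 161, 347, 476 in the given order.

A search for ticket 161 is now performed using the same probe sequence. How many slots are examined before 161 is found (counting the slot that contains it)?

365 hashes to 8; slot 8 is free → place at 8.
674 hashes to 11; slot 11 is free → place at 11.
468 hashes to 9; slot 9 is free → place at 9.
95 hashes to 10; slot 10 is free → place at 10.
267 hashes to 12; slot 12 is free → place at 12.
807 hashes to 8, h2=8; 8 taken → place at 16.
889 hashes to 5; slot 5 is free → place at 5.
161 hashes to 8, h2=2; 8,10,12 taken → place at 14.
347 hashes to 7; slot 7 is free → place at 7.
476 hashes to 0; slot 0 is free → place at 0.
Table: [476, ., ., ., ., 889, ., 347, 365, 468, 95, 674, 267, ., 161, ., 807]
Lookup 161: h=8, h2=2, probe 8,10,12,14 → found at 14.

4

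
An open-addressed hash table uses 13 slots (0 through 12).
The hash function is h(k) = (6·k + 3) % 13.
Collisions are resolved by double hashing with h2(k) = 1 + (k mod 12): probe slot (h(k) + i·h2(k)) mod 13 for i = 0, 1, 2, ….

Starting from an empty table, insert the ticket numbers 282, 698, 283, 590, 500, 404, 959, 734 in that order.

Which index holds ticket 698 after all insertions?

8

282: h=5 → slot 5
698: h=5, h2=3, probe 5,8 → slot 8
283: h=11 → slot 11
590: h=7 → slot 7
500: h=0 → slot 0
404: h=9 → slot 9
959: h=11, h2=12, probe 11,10 → slot 10
734: h=0, h2=3, probe 0,3 → slot 3
Table: [500, ., ., 734, ., 282, ., 590, 698, 404, 959, 283, .]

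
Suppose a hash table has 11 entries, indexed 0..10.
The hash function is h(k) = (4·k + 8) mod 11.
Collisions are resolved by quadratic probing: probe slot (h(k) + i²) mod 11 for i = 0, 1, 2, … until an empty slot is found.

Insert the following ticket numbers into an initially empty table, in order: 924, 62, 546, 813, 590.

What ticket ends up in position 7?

590

Insert 924: h=8, slot 8 empty → index 8.
Insert 62: h=3, slot 3 empty → index 3.
Insert 546: h=3, slot 3 occupied → index 4.
Insert 813: h=4, slot 4 occupied → index 5.
Insert 590: h=3, slots 3,4 occupied → index 7.
Table: [∅, ∅, ∅, 62, 546, 813, ∅, 590, 924, ∅, ∅]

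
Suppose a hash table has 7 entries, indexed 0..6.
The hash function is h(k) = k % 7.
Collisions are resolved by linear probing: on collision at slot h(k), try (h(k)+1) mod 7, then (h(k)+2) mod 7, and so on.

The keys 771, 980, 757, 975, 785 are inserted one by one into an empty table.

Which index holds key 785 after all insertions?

771: h=1 -> slot 1
980: h=0 -> slot 0
757: h=1, probe 1,2 -> slot 2
975: h=2, probe 2,3 -> slot 3
785: h=1, probe 1,2,3,4 -> slot 4
Table: [980, 771, 757, 975, 785, -, -]

4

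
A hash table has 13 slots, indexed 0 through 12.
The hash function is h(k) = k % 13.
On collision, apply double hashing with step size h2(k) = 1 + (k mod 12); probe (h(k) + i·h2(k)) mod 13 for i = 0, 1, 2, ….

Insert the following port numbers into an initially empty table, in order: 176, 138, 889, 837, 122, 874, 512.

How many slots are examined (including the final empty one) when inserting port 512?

2

176 hashes to 7; slot 7 is free -> place at 7.
138 hashes to 8; slot 8 is free -> place at 8.
889 hashes to 5; slot 5 is free -> place at 5.
837 hashes to 5, h2=10; 5 taken -> place at 2.
122 hashes to 5, h2=3; 5,8 taken -> place at 11.
874 hashes to 3; slot 3 is free -> place at 3.
512 hashes to 5, h2=9; 5 taken -> place at 1.
Table: [∅, 512, 837, 874, ∅, 889, ∅, 176, 138, ∅, ∅, 122, ∅]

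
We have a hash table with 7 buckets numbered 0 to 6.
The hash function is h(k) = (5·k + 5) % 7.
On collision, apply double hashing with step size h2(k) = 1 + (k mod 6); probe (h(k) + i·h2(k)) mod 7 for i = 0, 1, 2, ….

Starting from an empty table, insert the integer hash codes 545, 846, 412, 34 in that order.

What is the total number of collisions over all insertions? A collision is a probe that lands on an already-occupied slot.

4

545 hashes to 0; slot 0 is free => place at 0.
846 hashes to 0, h2=1; 0 taken => place at 1.
412 hashes to 0, h2=5; 0 taken => place at 5.
34 hashes to 0, h2=5; 0,5 taken => place at 3.
Table: [545, 846, -, 34, -, 412, -]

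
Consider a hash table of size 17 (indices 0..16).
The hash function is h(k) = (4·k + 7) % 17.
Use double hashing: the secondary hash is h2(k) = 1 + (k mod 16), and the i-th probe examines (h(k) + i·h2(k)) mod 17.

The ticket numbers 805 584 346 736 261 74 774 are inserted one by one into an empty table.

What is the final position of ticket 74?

2

805: h=14 => slot 14
584: h=14, h2=9, probe 14,6 => slot 6
346: h=14, h2=11, probe 14,8 => slot 8
736: h=10 => slot 10
261: h=14, h2=6, probe 14,3 => slot 3
74: h=14, h2=11, probe 14,8,2 => slot 2
774: h=9 => slot 9
Table: [-, -, 74, 261, -, -, 584, -, 346, 774, 736, -, -, -, 805, -, -]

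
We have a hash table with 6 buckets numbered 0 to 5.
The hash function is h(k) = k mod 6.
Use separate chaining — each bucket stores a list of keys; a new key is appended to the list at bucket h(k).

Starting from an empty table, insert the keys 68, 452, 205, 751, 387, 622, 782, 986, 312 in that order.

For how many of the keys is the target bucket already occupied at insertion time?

Insert 68: h=2, bucket 2 empty → new chain.
Insert 452: h=2, bucket 2 nonempty → append to chain.
Insert 205: h=1, bucket 1 empty → new chain.
Insert 751: h=1, bucket 1 nonempty → append to chain.
Insert 387: h=3, bucket 3 empty → new chain.
Insert 622: h=4, bucket 4 empty → new chain.
Insert 782: h=2, bucket 2 nonempty → append to chain.
Insert 986: h=2, bucket 2 nonempty → append to chain.
Insert 312: h=0, bucket 0 empty → new chain.
Final buckets:
0: 312
1: 205 -> 751
2: 68 -> 452 -> 782 -> 986
3: 387
4: 622
5: _

4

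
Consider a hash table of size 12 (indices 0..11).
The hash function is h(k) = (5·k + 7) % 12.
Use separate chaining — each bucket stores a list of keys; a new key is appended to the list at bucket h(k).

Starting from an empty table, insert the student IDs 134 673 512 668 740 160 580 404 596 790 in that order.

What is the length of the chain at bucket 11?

5

134 -> bucket 5
673 -> bucket 0
512 -> bucket 11
668 -> bucket 11 (collision)
740 -> bucket 11 (collision)
160 -> bucket 3
580 -> bucket 3 (collision)
404 -> bucket 11 (collision)
596 -> bucket 11 (collision)
790 -> bucket 9
Final buckets:
0: 673
1: .
2: .
3: 160 -> 580
4: .
5: 134
6: .
7: .
8: .
9: 790
10: .
11: 512 -> 668 -> 740 -> 404 -> 596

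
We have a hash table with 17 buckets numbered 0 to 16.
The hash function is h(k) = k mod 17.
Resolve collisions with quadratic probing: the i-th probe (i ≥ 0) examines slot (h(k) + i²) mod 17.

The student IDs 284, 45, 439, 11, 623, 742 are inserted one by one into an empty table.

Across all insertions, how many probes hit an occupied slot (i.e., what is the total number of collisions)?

284: h=12 => slot 12
45: h=11 => slot 11
439: h=14 => slot 14
11: h=11, probe 11,12,15 => slot 15
623: h=11, probe 11,12,15,3 => slot 3
742: h=11, probe 11,12,15,3,10 => slot 10
Table: [—, —, —, 623, —, —, —, —, —, —, 742, 45, 284, —, 439, 11, —]

9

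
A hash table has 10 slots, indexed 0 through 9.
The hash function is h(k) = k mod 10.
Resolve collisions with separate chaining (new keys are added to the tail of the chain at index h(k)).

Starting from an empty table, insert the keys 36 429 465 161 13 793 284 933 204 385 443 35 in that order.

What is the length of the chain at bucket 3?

4

Insert 36: h=6, bucket 6 empty → new chain.
Insert 429: h=9, bucket 9 empty → new chain.
Insert 465: h=5, bucket 5 empty → new chain.
Insert 161: h=1, bucket 1 empty → new chain.
Insert 13: h=3, bucket 3 empty → new chain.
Insert 793: h=3, bucket 3 nonempty → append to chain.
Insert 284: h=4, bucket 4 empty → new chain.
Insert 933: h=3, bucket 3 nonempty → append to chain.
Insert 204: h=4, bucket 4 nonempty → append to chain.
Insert 385: h=5, bucket 5 nonempty → append to chain.
Insert 443: h=3, bucket 3 nonempty → append to chain.
Insert 35: h=5, bucket 5 nonempty → append to chain.
Final buckets:
0: ∅
1: 161
2: ∅
3: 13 -> 793 -> 933 -> 443
4: 284 -> 204
5: 465 -> 385 -> 35
6: 36
7: ∅
8: ∅
9: 429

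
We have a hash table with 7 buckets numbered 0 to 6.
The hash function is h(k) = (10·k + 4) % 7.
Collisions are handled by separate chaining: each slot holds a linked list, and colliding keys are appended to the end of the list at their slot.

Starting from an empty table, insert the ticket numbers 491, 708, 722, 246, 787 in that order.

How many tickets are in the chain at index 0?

4

Insert 491: h=0, bucket 0 empty -> new chain.
Insert 708: h=0, bucket 0 nonempty -> append to chain.
Insert 722: h=0, bucket 0 nonempty -> append to chain.
Insert 246: h=0, bucket 0 nonempty -> append to chain.
Insert 787: h=6, bucket 6 empty -> new chain.
Final buckets:
0: 491 -> 708 -> 722 -> 246
1: _
2: _
3: _
4: _
5: _
6: 787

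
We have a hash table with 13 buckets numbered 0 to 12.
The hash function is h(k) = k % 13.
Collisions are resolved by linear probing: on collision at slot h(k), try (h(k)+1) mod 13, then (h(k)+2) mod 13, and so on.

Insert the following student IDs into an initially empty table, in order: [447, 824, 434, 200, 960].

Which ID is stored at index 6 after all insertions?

824

447 hashes to 5; slot 5 is free → place at 5.
824 hashes to 5; 5 taken → place at 6.
434 hashes to 5; 5,6 taken → place at 7.
200 hashes to 5; 5,6,7 taken → place at 8.
960 hashes to 11; slot 11 is free → place at 11.
Table: [_, _, _, _, _, 447, 824, 434, 200, _, _, 960, _]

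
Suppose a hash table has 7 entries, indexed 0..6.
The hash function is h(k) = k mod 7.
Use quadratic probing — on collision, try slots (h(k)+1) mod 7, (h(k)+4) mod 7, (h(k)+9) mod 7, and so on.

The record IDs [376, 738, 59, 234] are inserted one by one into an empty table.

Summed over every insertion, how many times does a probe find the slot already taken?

3

376 hashes to 5; slot 5 is free => place at 5.
738 hashes to 3; slot 3 is free => place at 3.
59 hashes to 3; 3 taken => place at 4.
234 hashes to 3; 3,4 taken => place at 0.
Table: [234, ., ., 738, 59, 376, .]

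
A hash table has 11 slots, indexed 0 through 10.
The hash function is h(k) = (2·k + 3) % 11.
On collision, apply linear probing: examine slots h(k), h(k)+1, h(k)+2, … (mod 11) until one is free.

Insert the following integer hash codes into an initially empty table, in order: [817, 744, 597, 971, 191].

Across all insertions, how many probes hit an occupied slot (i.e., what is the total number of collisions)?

4

Insert 817: h=9, slot 9 empty => index 9.
Insert 744: h=6, slot 6 empty => index 6.
Insert 597: h=9, slot 9 occupied => index 10.
Insert 971: h=9, slots 9,10 occupied => index 0.
Insert 191: h=0, slot 0 occupied => index 1.
Table: [971, 191, _, _, _, _, 744, _, _, 817, 597]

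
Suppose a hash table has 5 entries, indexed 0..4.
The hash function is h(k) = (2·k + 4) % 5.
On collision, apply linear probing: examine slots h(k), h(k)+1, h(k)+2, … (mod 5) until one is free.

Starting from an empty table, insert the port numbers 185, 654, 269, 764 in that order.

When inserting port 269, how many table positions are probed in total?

2

185 hashes to 4; slot 4 is free → place at 4.
654 hashes to 2; slot 2 is free → place at 2.
269 hashes to 2; 2 taken → place at 3.
764 hashes to 2; 2,3,4 taken → place at 0.
Table: [764, -, 654, 269, 185]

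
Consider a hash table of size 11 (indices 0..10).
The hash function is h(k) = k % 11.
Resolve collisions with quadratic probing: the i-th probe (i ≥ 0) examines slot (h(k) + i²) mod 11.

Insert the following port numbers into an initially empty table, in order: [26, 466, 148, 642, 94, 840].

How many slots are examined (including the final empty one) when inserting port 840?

26: h=4 -> slot 4
466: h=4, probe 4,5 -> slot 5
148: h=5, probe 5,6 -> slot 6
642: h=4, probe 4,5,8 -> slot 8
94: h=6, probe 6,7 -> slot 7
840: h=4, probe 4,5,8,2 -> slot 2
Table: [—, —, 840, —, 26, 466, 148, 94, 642, —, —]

4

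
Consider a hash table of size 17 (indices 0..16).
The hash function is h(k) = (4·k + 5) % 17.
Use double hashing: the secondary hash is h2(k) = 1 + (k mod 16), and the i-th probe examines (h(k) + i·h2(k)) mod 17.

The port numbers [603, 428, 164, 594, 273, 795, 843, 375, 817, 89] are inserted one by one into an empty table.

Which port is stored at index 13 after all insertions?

817

603 hashes to 3; slot 3 is free → place at 3.
428 hashes to 0; slot 0 is free → place at 0.
164 hashes to 15; slot 15 is free → place at 15.
594 hashes to 1; slot 1 is free → place at 1.
273 hashes to 9; slot 9 is free → place at 9.
795 hashes to 6; slot 6 is free → place at 6.
843 hashes to 11; slot 11 is free → place at 11.
375 hashes to 9, h2=8; 9,0 taken → place at 8.
817 hashes to 9, h2=2; 9,11 taken → place at 13.
89 hashes to 4; slot 4 is free → place at 4.
Table: [428, 594, ., 603, 89, ., 795, ., 375, 273, ., 843, ., 817, ., 164, .]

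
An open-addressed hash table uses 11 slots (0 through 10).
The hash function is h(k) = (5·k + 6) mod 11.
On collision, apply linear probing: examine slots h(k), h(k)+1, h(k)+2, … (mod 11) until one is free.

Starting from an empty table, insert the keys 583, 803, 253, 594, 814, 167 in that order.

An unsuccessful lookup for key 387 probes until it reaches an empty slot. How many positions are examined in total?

7

Insert 583: h=6, slot 6 empty => index 6.
Insert 803: h=6, slot 6 occupied => index 7.
Insert 253: h=6, slots 6,7 occupied => index 8.
Insert 594: h=6, slots 6,7,8 occupied => index 9.
Insert 814: h=6, slots 6,7,8,9 occupied => index 10.
Insert 167: h=5, slot 5 empty => index 5.
Table: [—, —, —, —, —, 167, 583, 803, 253, 594, 814]
Lookup 387: h=5, probe 5,6,7,8,9,10,0 → slot 0 empty, not found.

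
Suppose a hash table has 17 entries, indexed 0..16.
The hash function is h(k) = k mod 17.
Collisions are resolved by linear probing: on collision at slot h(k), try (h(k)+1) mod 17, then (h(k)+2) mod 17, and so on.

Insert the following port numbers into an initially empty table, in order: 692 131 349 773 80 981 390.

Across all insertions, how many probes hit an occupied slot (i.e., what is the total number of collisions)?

692: h=12 => slot 12
131: h=12, probe 12,13 => slot 13
349: h=9 => slot 9
773: h=8 => slot 8
80: h=12, probe 12,13,14 => slot 14
981: h=12, probe 12,13,14,15 => slot 15
390: h=16 => slot 16
Table: [., ., ., ., ., ., ., ., 773, 349, ., ., 692, 131, 80, 981, 390]

6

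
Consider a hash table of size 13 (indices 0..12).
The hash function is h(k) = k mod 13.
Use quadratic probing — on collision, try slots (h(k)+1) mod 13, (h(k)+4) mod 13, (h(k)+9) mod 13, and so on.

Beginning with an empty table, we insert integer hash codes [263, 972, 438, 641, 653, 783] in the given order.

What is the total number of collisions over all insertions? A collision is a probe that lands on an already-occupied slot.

263: h=3 -> slot 3
972: h=10 -> slot 10
438: h=9 -> slot 9
641: h=4 -> slot 4
653: h=3, probe 3,4,7 -> slot 7
783: h=3, probe 3,4,7,12 -> slot 12
Table: [_, _, _, 263, 641, _, _, 653, _, 438, 972, _, 783]

5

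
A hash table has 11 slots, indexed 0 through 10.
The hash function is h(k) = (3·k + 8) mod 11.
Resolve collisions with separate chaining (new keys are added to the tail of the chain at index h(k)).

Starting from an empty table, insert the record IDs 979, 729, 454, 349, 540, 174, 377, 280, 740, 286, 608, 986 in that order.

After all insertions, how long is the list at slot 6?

979 -> bucket 8
729 -> bucket 6
454 -> bucket 6 (collision)
349 -> bucket 10
540 -> bucket 0
174 -> bucket 2
377 -> bucket 6 (collision)
280 -> bucket 1
740 -> bucket 6 (collision)
286 -> bucket 8 (collision)
608 -> bucket 6 (collision)
986 -> bucket 7
Final buckets:
0: 540
1: 280
2: 174
3: _
4: _
5: _
6: 729 -> 454 -> 377 -> 740 -> 608
7: 986
8: 979 -> 286
9: _
10: 349

5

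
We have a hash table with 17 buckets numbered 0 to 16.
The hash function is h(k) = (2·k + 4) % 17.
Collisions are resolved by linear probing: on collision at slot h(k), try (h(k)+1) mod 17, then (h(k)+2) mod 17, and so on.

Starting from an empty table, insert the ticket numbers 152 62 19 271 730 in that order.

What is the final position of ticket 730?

152 hashes to 2; slot 2 is free => place at 2.
62 hashes to 9; slot 9 is free => place at 9.
19 hashes to 8; slot 8 is free => place at 8.
271 hashes to 2; 2 taken => place at 3.
730 hashes to 2; 2,3 taken => place at 4.
Table: [_, _, 152, 271, 730, _, _, _, 19, 62, _, _, _, _, _, _, _]

4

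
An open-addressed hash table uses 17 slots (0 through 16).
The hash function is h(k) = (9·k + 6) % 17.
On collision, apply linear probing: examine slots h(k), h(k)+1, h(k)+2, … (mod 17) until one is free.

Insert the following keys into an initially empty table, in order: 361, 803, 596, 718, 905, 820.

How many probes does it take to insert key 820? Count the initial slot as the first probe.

361: h=8 → slot 8
803: h=8, probe 8,9 → slot 9
596: h=15 → slot 15
718: h=8, probe 8,9,10 → slot 10
905: h=8, probe 8,9,10,11 → slot 11
820: h=8, probe 8,9,10,11,12 → slot 12
Table: [-, -, -, -, -, -, -, -, 361, 803, 718, 905, 820, -, -, 596, -]

5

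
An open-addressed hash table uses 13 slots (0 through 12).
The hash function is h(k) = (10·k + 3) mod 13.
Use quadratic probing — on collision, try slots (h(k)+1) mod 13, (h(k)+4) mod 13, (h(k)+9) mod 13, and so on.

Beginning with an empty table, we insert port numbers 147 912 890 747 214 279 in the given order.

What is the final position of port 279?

Insert 147: h=4, slot 4 empty → index 4.
Insert 912: h=10, slot 10 empty → index 10.
Insert 890: h=11, slot 11 empty → index 11.
Insert 747: h=11, slot 11 occupied → index 12.
Insert 214: h=11, slots 11,12 occupied → index 2.
Insert 279: h=11, slots 11,12,2 occupied → index 7.
Table: [., ., 214, ., 147, ., ., 279, ., ., 912, 890, 747]

7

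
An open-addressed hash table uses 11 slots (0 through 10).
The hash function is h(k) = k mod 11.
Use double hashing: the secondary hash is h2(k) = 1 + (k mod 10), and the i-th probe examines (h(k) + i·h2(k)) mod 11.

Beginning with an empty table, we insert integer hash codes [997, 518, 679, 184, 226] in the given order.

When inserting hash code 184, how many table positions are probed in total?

2

997 hashes to 7; slot 7 is free → place at 7.
518 hashes to 1; slot 1 is free → place at 1.
679 hashes to 8; slot 8 is free → place at 8.
184 hashes to 8, h2=5; 8 taken → place at 2.
226 hashes to 6; slot 6 is free → place at 6.
Table: [—, 518, 184, —, —, —, 226, 997, 679, —, —]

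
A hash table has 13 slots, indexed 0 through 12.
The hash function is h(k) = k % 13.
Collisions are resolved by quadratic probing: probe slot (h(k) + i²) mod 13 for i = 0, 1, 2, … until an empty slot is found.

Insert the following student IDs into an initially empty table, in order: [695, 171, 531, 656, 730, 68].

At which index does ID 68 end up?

4

695: h=6 -> slot 6
171: h=2 -> slot 2
531: h=11 -> slot 11
656: h=6, probe 6,7 -> slot 7
730: h=2, probe 2,3 -> slot 3
68: h=3, probe 3,4 -> slot 4
Table: [∅, ∅, 171, 730, 68, ∅, 695, 656, ∅, ∅, ∅, 531, ∅]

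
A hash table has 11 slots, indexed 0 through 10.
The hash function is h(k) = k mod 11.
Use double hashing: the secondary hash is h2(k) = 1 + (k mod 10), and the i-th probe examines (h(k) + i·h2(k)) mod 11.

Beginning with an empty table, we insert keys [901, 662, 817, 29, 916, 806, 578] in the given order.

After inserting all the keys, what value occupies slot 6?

901: h=10 → slot 10
662: h=2 → slot 2
817: h=3 → slot 3
29: h=7 → slot 7
916: h=3, h2=7, probe 3,10,6 → slot 6
806: h=3, h2=7, probe 3,10,6,2,9 → slot 9
578: h=6, h2=9, probe 6,4 → slot 4
Table: [_, _, 662, 817, 578, _, 916, 29, _, 806, 901]

916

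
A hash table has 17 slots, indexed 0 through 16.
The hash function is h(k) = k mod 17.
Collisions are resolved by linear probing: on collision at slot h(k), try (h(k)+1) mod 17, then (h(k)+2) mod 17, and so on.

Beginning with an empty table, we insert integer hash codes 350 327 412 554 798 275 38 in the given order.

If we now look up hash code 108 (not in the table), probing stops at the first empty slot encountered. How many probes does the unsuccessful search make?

Insert 350: h=10, slot 10 empty -> index 10.
Insert 327: h=4, slot 4 empty -> index 4.
Insert 412: h=4, slot 4 occupied -> index 5.
Insert 554: h=10, slot 10 occupied -> index 11.
Insert 798: h=16, slot 16 empty -> index 16.
Insert 275: h=3, slot 3 empty -> index 3.
Insert 38: h=4, slots 4,5 occupied -> index 6.
Table: [-, -, -, 275, 327, 412, 38, -, -, -, 350, 554, -, -, -, -, 798]
Lookup 108: h=6, probe 6,7 → slot 7 empty, not found.

2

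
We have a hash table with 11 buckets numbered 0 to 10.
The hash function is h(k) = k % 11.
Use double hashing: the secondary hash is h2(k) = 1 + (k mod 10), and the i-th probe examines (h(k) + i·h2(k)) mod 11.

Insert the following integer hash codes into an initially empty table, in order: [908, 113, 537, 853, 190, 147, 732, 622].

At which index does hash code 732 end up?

7

Insert 908: h=6, slot 6 empty => index 6.
Insert 113: h=3, slot 3 empty => index 3.
Insert 537: h=9, slot 9 empty => index 9.
Insert 853: h=6, h2=4, slot 6 occupied => index 10.
Insert 190: h=3, h2=1, slot 3 occupied => index 4.
Insert 147: h=4, h2=8, slot 4 occupied => index 1.
Insert 732: h=6, h2=3, slots 6,9,1,4 occupied => index 7.
Insert 622: h=6, h2=3, slots 6,9,1,4,7,10 occupied => index 2.
Table: [., 147, 622, 113, 190, ., 908, 732, ., 537, 853]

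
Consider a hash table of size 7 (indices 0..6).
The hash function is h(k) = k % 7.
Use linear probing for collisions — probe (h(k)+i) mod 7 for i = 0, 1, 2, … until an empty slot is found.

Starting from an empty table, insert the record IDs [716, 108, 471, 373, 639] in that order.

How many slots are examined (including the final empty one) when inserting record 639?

716: h=2 => slot 2
108: h=3 => slot 3
471: h=2, probe 2,3,4 => slot 4
373: h=2, probe 2,3,4,5 => slot 5
639: h=2, probe 2,3,4,5,6 => slot 6
Table: [_, _, 716, 108, 471, 373, 639]

5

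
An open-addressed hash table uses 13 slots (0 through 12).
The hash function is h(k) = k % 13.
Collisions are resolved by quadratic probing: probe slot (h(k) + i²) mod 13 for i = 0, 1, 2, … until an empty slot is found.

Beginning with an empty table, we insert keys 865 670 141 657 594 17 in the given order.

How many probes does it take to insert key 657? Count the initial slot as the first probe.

4

865: h=7 → slot 7
670: h=7, probe 7,8 → slot 8
141: h=11 → slot 11
657: h=7, probe 7,8,11,3 → slot 3
594: h=9 → slot 9
17: h=4 → slot 4
Table: [∅, ∅, ∅, 657, 17, ∅, ∅, 865, 670, 594, ∅, 141, ∅]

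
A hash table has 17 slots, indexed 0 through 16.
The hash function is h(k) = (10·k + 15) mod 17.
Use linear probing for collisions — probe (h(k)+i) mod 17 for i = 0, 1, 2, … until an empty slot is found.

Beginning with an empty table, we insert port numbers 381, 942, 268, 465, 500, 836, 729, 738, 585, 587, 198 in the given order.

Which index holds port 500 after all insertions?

Insert 381: h=0, slot 0 empty => index 0.
Insert 942: h=0, slot 0 occupied => index 1.
Insert 268: h=9, slot 9 empty => index 9.
Insert 465: h=7, slot 7 empty => index 7.
Insert 500: h=0, slots 0,1 occupied => index 2.
Insert 836: h=11, slot 11 empty => index 11.
Insert 729: h=12, slot 12 empty => index 12.
Insert 738: h=0, slots 0,1,2 occupied => index 3.
Insert 585: h=0, slots 0,1,2,3 occupied => index 4.
Insert 587: h=3, slots 3,4 occupied => index 5.
Insert 198: h=6, slot 6 empty => index 6.
Table: [381, 942, 500, 738, 585, 587, 198, 465, -, 268, -, 836, 729, -, -, -, -]

2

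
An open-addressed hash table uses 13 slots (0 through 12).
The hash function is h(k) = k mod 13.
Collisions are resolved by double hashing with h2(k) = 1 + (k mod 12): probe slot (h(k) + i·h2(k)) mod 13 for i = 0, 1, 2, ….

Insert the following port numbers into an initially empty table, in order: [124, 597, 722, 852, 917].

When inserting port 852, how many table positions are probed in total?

124: h=7 -> slot 7
597: h=12 -> slot 12
722: h=7, h2=3, probe 7,10 -> slot 10
852: h=7, h2=1, probe 7,8 -> slot 8
917: h=7, h2=6, probe 7,0 -> slot 0
Table: [917, —, —, —, —, —, —, 124, 852, —, 722, —, 597]

2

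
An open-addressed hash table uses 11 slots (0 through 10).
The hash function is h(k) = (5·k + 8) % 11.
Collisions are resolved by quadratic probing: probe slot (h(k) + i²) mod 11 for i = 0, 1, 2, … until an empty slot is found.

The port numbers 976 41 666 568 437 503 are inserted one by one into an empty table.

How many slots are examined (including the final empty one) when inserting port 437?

Insert 976: h=4, slot 4 empty → index 4.
Insert 41: h=4, slot 4 occupied → index 5.
Insert 666: h=5, slot 5 occupied → index 6.
Insert 568: h=10, slot 10 empty → index 10.
Insert 437: h=4, slots 4,5 occupied → index 8.
Insert 503: h=4, slots 4,5,8 occupied → index 2.
Table: [∅, ∅, 503, ∅, 976, 41, 666, ∅, 437, ∅, 568]

3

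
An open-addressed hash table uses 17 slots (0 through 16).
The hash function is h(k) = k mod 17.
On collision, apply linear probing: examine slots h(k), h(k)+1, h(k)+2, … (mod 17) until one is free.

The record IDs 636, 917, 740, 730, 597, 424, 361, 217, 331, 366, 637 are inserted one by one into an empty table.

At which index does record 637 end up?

11

Insert 636: h=7, slot 7 empty => index 7.
Insert 917: h=16, slot 16 empty => index 16.
Insert 740: h=9, slot 9 empty => index 9.
Insert 730: h=16, slot 16 occupied => index 0.
Insert 597: h=2, slot 2 empty => index 2.
Insert 424: h=16, slots 16,0 occupied => index 1.
Insert 361: h=4, slot 4 empty => index 4.
Insert 217: h=13, slot 13 empty => index 13.
Insert 331: h=8, slot 8 empty => index 8.
Insert 366: h=9, slot 9 occupied => index 10.
Insert 637: h=8, slots 8,9,10 occupied => index 11.
Table: [730, 424, 597, _, 361, _, _, 636, 331, 740, 366, 637, _, 217, _, _, 917]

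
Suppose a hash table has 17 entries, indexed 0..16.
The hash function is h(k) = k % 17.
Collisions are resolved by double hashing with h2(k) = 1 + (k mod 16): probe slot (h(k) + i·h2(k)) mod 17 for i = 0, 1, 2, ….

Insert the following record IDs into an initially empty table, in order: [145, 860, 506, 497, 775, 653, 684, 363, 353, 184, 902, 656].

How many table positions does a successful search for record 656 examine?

2

145: h=9 => slot 9
860: h=10 => slot 10
506: h=13 => slot 13
497: h=4 => slot 4
775: h=10, h2=8, probe 10,1 => slot 1
653: h=7 => slot 7
684: h=4, h2=13, probe 4,0 => slot 0
363: h=6 => slot 6
353: h=13, h2=2, probe 13,15 => slot 15
184: h=14 => slot 14
902: h=1, h2=7, probe 1,8 => slot 8
656: h=10, h2=1, probe 10,11 => slot 11
Table: [684, 775, -, -, 497, -, 363, 653, 902, 145, 860, 656, -, 506, 184, 353, -]
Lookup 656: h=10, h2=1, probe 10,11 → found at 11.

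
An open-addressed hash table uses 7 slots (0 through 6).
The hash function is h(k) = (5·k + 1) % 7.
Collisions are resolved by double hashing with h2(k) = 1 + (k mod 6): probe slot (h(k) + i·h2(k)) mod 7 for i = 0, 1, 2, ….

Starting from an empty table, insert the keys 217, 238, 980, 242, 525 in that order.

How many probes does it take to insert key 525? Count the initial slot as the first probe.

2

217: h=1 => slot 1
238: h=1, h2=5, probe 1,6 => slot 6
980: h=1, h2=3, probe 1,4 => slot 4
242: h=0 => slot 0
525: h=1, h2=4, probe 1,5 => slot 5
Table: [242, 217, _, _, 980, 525, 238]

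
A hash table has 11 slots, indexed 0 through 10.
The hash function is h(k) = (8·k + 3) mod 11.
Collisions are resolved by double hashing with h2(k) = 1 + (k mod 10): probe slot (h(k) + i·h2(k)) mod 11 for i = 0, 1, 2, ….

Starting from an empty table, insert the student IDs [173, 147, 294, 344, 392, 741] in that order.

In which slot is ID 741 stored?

8

Insert 173: h=1, slot 1 empty => index 1.
Insert 147: h=2, slot 2 empty => index 2.
Insert 294: h=1, h2=5, slot 1 occupied => index 6.
Insert 344: h=5, slot 5 empty => index 5.
Insert 392: h=4, slot 4 empty => index 4.
Insert 741: h=2, h2=2, slots 2,4,6 occupied => index 8.
Table: [—, 173, 147, —, 392, 344, 294, —, 741, —, —]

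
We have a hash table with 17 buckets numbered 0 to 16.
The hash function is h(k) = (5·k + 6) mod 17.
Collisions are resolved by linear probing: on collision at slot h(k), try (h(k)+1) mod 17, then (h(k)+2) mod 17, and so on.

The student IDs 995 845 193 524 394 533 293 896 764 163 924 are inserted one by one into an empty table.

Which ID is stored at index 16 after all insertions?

Insert 995: h=0, slot 0 empty → index 0.
Insert 845: h=15, slot 15 empty → index 15.
Insert 193: h=2, slot 2 empty → index 2.
Insert 524: h=8, slot 8 empty → index 8.
Insert 394: h=4, slot 4 empty → index 4.
Insert 533: h=2, slot 2 occupied → index 3.
Insert 293: h=9, slot 9 empty → index 9.
Insert 896: h=15, slot 15 occupied → index 16.
Insert 764: h=1, slot 1 empty → index 1.
Insert 163: h=5, slot 5 empty → index 5.
Insert 924: h=2, slots 2,3,4,5 occupied → index 6.
Table: [995, 764, 193, 533, 394, 163, 924, ∅, 524, 293, ∅, ∅, ∅, ∅, ∅, 845, 896]

896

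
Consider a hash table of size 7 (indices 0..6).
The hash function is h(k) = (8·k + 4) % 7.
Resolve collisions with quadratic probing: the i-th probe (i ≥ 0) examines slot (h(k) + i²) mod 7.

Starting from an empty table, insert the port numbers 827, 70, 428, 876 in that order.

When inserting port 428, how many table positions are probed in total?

Insert 827: h=5, slot 5 empty → index 5.
Insert 70: h=4, slot 4 empty → index 4.
Insert 428: h=5, slot 5 occupied → index 6.
Insert 876: h=5, slots 5,6 occupied → index 2.
Table: [., ., 876, ., 70, 827, 428]

2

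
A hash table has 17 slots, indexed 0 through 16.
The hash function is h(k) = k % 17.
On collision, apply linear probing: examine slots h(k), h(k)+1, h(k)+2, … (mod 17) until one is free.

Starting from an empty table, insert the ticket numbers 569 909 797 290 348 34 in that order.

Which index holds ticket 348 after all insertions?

569 hashes to 8; slot 8 is free -> place at 8.
909 hashes to 8; 8 taken -> place at 9.
797 hashes to 15; slot 15 is free -> place at 15.
290 hashes to 1; slot 1 is free -> place at 1.
348 hashes to 8; 8,9 taken -> place at 10.
34 hashes to 0; slot 0 is free -> place at 0.
Table: [34, 290, —, —, —, —, —, —, 569, 909, 348, —, —, —, —, 797, —]

10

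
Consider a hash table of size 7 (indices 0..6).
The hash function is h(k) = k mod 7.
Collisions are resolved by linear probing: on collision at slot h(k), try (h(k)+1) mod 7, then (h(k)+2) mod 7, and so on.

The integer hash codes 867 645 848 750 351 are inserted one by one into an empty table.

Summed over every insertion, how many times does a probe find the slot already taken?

867 hashes to 6; slot 6 is free -> place at 6.
645 hashes to 1; slot 1 is free -> place at 1.
848 hashes to 1; 1 taken -> place at 2.
750 hashes to 1; 1,2 taken -> place at 3.
351 hashes to 1; 1,2,3 taken -> place at 4.
Table: [_, 645, 848, 750, 351, _, 867]

6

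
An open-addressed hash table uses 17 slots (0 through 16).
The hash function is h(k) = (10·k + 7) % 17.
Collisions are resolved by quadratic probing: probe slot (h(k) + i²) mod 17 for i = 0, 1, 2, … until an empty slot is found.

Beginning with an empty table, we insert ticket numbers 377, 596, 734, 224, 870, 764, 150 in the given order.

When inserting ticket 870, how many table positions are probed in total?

4

377 hashes to 3; slot 3 is free → place at 3.
596 hashes to 0; slot 0 is free → place at 0.
734 hashes to 3; 3 taken → place at 4.
224 hashes to 3; 3,4 taken → place at 7.
870 hashes to 3; 3,4,7 taken → place at 12.
764 hashes to 14; slot 14 is free → place at 14.
150 hashes to 11; slot 11 is free → place at 11.
Table: [596, -, -, 377, 734, -, -, 224, -, -, -, 150, 870, -, 764, -, -]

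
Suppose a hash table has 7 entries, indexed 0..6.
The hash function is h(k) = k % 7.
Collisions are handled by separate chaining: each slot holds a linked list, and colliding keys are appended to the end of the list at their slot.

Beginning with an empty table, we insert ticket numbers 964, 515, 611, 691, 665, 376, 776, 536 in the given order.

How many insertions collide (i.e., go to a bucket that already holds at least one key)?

Insert 964: h=5, bucket 5 empty → new chain.
Insert 515: h=4, bucket 4 empty → new chain.
Insert 611: h=2, bucket 2 empty → new chain.
Insert 691: h=5, bucket 5 nonempty → append to chain.
Insert 665: h=0, bucket 0 empty → new chain.
Insert 376: h=5, bucket 5 nonempty → append to chain.
Insert 776: h=6, bucket 6 empty → new chain.
Insert 536: h=4, bucket 4 nonempty → append to chain.
Final buckets:
0: 665
1: —
2: 611
3: —
4: 515 -> 536
5: 964 -> 691 -> 376
6: 776

3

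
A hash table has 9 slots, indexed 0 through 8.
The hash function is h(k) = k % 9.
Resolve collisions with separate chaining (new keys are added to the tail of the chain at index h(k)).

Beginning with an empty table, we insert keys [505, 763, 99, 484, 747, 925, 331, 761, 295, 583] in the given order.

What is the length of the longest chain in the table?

505 -> bucket 1
763 -> bucket 7
99 -> bucket 0
484 -> bucket 7 (collision)
747 -> bucket 0 (collision)
925 -> bucket 7 (collision)
331 -> bucket 7 (collision)
761 -> bucket 5
295 -> bucket 7 (collision)
583 -> bucket 7 (collision)
Final buckets:
0: 99 -> 747
1: 505
2: -
3: -
4: -
5: 761
6: -
7: 763 -> 484 -> 925 -> 331 -> 295 -> 583
8: -

6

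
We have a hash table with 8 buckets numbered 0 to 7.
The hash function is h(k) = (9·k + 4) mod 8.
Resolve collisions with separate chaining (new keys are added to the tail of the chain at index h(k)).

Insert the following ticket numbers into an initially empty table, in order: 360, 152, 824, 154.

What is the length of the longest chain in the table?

360 → bucket 4
152 → bucket 4 (collision)
824 → bucket 4 (collision)
154 → bucket 6
Final buckets:
0: —
1: —
2: —
3: —
4: 360 -> 152 -> 824
5: —
6: 154
7: —

3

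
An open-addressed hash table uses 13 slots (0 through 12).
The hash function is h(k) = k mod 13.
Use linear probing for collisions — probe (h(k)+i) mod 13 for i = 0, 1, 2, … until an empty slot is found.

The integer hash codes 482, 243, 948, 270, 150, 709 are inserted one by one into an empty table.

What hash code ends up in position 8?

709

482: h=1 → slot 1
243: h=9 → slot 9
948: h=12 → slot 12
270: h=10 → slot 10
150: h=7 → slot 7
709: h=7, probe 7,8 → slot 8
Table: [_, 482, _, _, _, _, _, 150, 709, 243, 270, _, 948]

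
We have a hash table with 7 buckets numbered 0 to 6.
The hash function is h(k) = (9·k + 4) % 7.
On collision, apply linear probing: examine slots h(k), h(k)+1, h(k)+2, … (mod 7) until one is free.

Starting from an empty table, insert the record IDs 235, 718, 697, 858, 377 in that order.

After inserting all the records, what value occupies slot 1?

858

235: h=5 => slot 5
718: h=5, probe 5,6 => slot 6
697: h=5, probe 5,6,0 => slot 0
858: h=5, probe 5,6,0,1 => slot 1
377: h=2 => slot 2
Table: [697, 858, 377, —, —, 235, 718]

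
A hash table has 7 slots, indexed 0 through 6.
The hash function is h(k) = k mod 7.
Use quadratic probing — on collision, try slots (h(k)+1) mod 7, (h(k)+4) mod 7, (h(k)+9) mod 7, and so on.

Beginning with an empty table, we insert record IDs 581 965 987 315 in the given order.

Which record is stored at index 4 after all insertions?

581 hashes to 0; slot 0 is free → place at 0.
965 hashes to 6; slot 6 is free → place at 6.
987 hashes to 0; 0 taken → place at 1.
315 hashes to 0; 0,1 taken → place at 4.
Table: [581, 987, ., ., 315, ., 965]

315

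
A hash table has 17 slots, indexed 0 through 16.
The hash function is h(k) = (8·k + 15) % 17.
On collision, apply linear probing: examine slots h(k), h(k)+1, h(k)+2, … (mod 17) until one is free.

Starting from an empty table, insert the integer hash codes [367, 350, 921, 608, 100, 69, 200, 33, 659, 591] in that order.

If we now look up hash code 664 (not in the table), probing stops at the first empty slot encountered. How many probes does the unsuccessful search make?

367: h=10 -> slot 10
350: h=10, probe 10,11 -> slot 11
921: h=5 -> slot 5
608: h=0 -> slot 0
100: h=16 -> slot 16
69: h=6 -> slot 6
200: h=0, probe 0,1 -> slot 1
33: h=7 -> slot 7
659: h=0, probe 0,1,2 -> slot 2
591: h=0, probe 0,1,2,3 -> slot 3
Table: [608, 200, 659, 591, —, 921, 69, 33, —, —, 367, 350, —, —, —, —, 100]
Lookup 664: h=6, probe 6,7,8 → slot 8 empty, not found.

3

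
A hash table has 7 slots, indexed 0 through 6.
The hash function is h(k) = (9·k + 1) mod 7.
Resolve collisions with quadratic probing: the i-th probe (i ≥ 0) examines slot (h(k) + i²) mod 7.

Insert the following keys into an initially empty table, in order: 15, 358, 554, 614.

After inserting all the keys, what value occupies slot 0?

554

Insert 15: h=3, slot 3 empty → index 3.
Insert 358: h=3, slot 3 occupied → index 4.
Insert 554: h=3, slots 3,4 occupied → index 0.
Insert 614: h=4, slot 4 occupied → index 5.
Table: [554, —, —, 15, 358, 614, —]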